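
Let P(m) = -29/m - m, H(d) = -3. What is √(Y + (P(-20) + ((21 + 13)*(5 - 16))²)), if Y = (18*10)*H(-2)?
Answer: √13935745/10 ≈ 373.31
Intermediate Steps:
P(m) = -m - 29/m
Y = -540 (Y = (18*10)*(-3) = 180*(-3) = -540)
√(Y + (P(-20) + ((21 + 13)*(5 - 16))²)) = √(-540 + ((-1*(-20) - 29/(-20)) + ((21 + 13)*(5 - 16))²)) = √(-540 + ((20 - 29*(-1/20)) + (34*(-11))²)) = √(-540 + ((20 + 29/20) + (-374)²)) = √(-540 + (429/20 + 139876)) = √(-540 + 2797949/20) = √(2787149/20) = √13935745/10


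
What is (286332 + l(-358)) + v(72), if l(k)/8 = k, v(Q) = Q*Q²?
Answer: 656716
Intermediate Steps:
v(Q) = Q³
l(k) = 8*k
(286332 + l(-358)) + v(72) = (286332 + 8*(-358)) + 72³ = (286332 - 2864) + 373248 = 283468 + 373248 = 656716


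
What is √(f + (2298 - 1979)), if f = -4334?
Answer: I*√4015 ≈ 63.364*I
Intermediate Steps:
√(f + (2298 - 1979)) = √(-4334 + (2298 - 1979)) = √(-4334 + 319) = √(-4015) = I*√4015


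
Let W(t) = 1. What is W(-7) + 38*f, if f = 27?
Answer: 1027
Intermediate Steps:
W(-7) + 38*f = 1 + 38*27 = 1 + 1026 = 1027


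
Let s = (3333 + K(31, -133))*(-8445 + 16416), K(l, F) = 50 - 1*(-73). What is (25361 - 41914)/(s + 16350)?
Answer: -16553/27564126 ≈ -0.00060053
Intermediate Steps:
K(l, F) = 123 (K(l, F) = 50 + 73 = 123)
s = 27547776 (s = (3333 + 123)*(-8445 + 16416) = 3456*7971 = 27547776)
(25361 - 41914)/(s + 16350) = (25361 - 41914)/(27547776 + 16350) = -16553/27564126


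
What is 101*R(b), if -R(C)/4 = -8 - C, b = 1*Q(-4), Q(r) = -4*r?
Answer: 9696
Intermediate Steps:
b = 16 (b = 1*(-4*(-4)) = 1*16 = 16)
R(C) = 32 + 4*C (R(C) = -4*(-8 - C) = 32 + 4*C)
101*R(b) = 101*(32 + 4*16) = 101*(32 + 64) = 101*96 = 9696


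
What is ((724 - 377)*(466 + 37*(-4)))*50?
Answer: 5517300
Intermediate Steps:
((724 - 377)*(466 + 37*(-4)))*50 = (347*(466 - 148))*50 = (347*318)*50 = 110346*50 = 5517300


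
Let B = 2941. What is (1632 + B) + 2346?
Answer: 6919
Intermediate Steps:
(1632 + B) + 2346 = (1632 + 2941) + 2346 = 4573 + 2346 = 6919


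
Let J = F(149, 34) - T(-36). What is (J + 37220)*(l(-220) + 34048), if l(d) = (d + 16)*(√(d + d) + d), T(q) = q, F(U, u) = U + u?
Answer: 2954985392 - 15275112*I*√110 ≈ 2.955e+9 - 1.6021e+8*I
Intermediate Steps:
J = 219 (J = (149 + 34) - 1*(-36) = 183 + 36 = 219)
l(d) = (16 + d)*(d + √2*√d) (l(d) = (16 + d)*(√(2*d) + d) = (16 + d)*(√2*√d + d) = (16 + d)*(d + √2*√d))
(J + 37220)*(l(-220) + 34048) = (219 + 37220)*(((-220)² + 16*(-220) + √2*(-220)^(3/2) + 16*√2*√(-220)) + 34048) = 37439*((48400 - 3520 + √2*(-440*I*√55) + 16*√2*(2*I*√55)) + 34048) = 37439*((48400 - 3520 - 440*I*√110 + 32*I*√110) + 34048) = 37439*((44880 - 408*I*√110) + 34048) = 37439*(78928 - 408*I*√110) = 2954985392 - 15275112*I*√110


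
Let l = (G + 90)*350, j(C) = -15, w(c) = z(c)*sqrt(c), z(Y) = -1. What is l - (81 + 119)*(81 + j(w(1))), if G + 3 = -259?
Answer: -73400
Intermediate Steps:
G = -262 (G = -3 - 259 = -262)
w(c) = -sqrt(c)
l = -60200 (l = (-262 + 90)*350 = -172*350 = -60200)
l - (81 + 119)*(81 + j(w(1))) = -60200 - (81 + 119)*(81 - 15) = -60200 - 200*66 = -60200 - 1*13200 = -60200 - 13200 = -73400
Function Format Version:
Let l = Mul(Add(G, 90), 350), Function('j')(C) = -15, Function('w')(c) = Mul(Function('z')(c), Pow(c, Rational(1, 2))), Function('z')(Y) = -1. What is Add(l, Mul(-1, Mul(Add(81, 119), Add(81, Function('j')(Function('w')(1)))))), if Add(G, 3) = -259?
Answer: -73400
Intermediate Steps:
G = -262 (G = Add(-3, -259) = -262)
Function('w')(c) = Mul(-1, Pow(c, Rational(1, 2)))
l = -60200 (l = Mul(Add(-262, 90), 350) = Mul(-172, 350) = -60200)
Add(l, Mul(-1, Mul(Add(81, 119), Add(81, Function('j')(Function('w')(1)))))) = Add(-60200, Mul(-1, Mul(Add(81, 119), Add(81, -15)))) = Add(-60200, Mul(-1, Mul(200, 66))) = Add(-60200, Mul(-1, 13200)) = Add(-60200, -13200) = -73400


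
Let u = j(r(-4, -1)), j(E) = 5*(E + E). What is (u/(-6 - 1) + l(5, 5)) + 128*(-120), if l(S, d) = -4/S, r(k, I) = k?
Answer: -537428/35 ≈ -15355.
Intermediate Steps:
j(E) = 10*E (j(E) = 5*(2*E) = 10*E)
u = -40 (u = 10*(-4) = -40)
(u/(-6 - 1) + l(5, 5)) + 128*(-120) = (-40/(-6 - 1) - 4/5) + 128*(-120) = (-40/(-7) - 4*1/5) - 15360 = (-1/7*(-40) - 4/5) - 15360 = (40/7 - 4/5) - 15360 = 172/35 - 15360 = -537428/35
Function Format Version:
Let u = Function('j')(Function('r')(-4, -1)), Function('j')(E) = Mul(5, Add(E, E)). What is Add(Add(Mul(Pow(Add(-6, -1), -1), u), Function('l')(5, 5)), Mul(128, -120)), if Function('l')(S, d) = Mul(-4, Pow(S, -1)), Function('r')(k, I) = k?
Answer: Rational(-537428, 35) ≈ -15355.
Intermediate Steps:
Function('j')(E) = Mul(10, E) (Function('j')(E) = Mul(5, Mul(2, E)) = Mul(10, E))
u = -40 (u = Mul(10, -4) = -40)
Add(Add(Mul(Pow(Add(-6, -1), -1), u), Function('l')(5, 5)), Mul(128, -120)) = Add(Add(Mul(Pow(Add(-6, -1), -1), -40), Mul(-4, Pow(5, -1))), Mul(128, -120)) = Add(Add(Mul(Pow(-7, -1), -40), Mul(-4, Rational(1, 5))), -15360) = Add(Add(Mul(Rational(-1, 7), -40), Rational(-4, 5)), -15360) = Add(Add(Rational(40, 7), Rational(-4, 5)), -15360) = Add(Rational(172, 35), -15360) = Rational(-537428, 35)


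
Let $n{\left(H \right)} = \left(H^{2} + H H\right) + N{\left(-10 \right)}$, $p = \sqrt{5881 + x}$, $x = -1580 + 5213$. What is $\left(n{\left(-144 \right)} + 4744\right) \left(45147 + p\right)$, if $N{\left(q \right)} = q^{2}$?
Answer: $2091028452 + 46316 \sqrt{9514} \approx 2.0955 \cdot 10^{9}$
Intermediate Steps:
$x = 3633$
$p = \sqrt{9514}$ ($p = \sqrt{5881 + 3633} = \sqrt{9514} \approx 97.54$)
$n{\left(H \right)} = 100 + 2 H^{2}$ ($n{\left(H \right)} = \left(H^{2} + H H\right) + \left(-10\right)^{2} = \left(H^{2} + H^{2}\right) + 100 = 2 H^{2} + 100 = 100 + 2 H^{2}$)
$\left(n{\left(-144 \right)} + 4744\right) \left(45147 + p\right) = \left(\left(100 + 2 \left(-144\right)^{2}\right) + 4744\right) \left(45147 + \sqrt{9514}\right) = \left(\left(100 + 2 \cdot 20736\right) + 4744\right) \left(45147 + \sqrt{9514}\right) = \left(\left(100 + 41472\right) + 4744\right) \left(45147 + \sqrt{9514}\right) = \left(41572 + 4744\right) \left(45147 + \sqrt{9514}\right) = 46316 \left(45147 + \sqrt{9514}\right) = 2091028452 + 46316 \sqrt{9514}$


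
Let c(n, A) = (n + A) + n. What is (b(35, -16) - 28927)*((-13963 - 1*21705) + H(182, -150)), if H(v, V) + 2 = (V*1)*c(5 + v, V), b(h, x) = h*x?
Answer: 2042564490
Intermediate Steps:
c(n, A) = A + 2*n (c(n, A) = (A + n) + n = A + 2*n)
H(v, V) = -2 + V*(10 + V + 2*v) (H(v, V) = -2 + (V*1)*(V + 2*(5 + v)) = -2 + V*(V + (10 + 2*v)) = -2 + V*(10 + V + 2*v))
(b(35, -16) - 28927)*((-13963 - 1*21705) + H(182, -150)) = (35*(-16) - 28927)*((-13963 - 1*21705) + (-2 - 150*(10 - 150 + 2*182))) = (-560 - 28927)*((-13963 - 21705) + (-2 - 150*(10 - 150 + 364))) = -29487*(-35668 + (-2 - 150*224)) = -29487*(-35668 + (-2 - 33600)) = -29487*(-35668 - 33602) = -29487*(-69270) = 2042564490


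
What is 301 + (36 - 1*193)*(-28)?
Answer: 4697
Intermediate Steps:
301 + (36 - 1*193)*(-28) = 301 + (36 - 193)*(-28) = 301 - 157*(-28) = 301 + 4396 = 4697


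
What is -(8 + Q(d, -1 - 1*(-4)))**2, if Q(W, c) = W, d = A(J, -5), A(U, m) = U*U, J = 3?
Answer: -289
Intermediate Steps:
A(U, m) = U**2
d = 9 (d = 3**2 = 9)
-(8 + Q(d, -1 - 1*(-4)))**2 = -(8 + 9)**2 = -1*17**2 = -1*289 = -289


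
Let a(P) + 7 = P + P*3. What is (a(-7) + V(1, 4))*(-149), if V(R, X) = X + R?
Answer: 4470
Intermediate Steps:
V(R, X) = R + X
a(P) = -7 + 4*P (a(P) = -7 + (P + P*3) = -7 + (P + 3*P) = -7 + 4*P)
(a(-7) + V(1, 4))*(-149) = ((-7 + 4*(-7)) + (1 + 4))*(-149) = ((-7 - 28) + 5)*(-149) = (-35 + 5)*(-149) = -30*(-149) = 4470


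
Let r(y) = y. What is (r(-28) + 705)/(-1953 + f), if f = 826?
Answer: -677/1127 ≈ -0.60071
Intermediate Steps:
(r(-28) + 705)/(-1953 + f) = (-28 + 705)/(-1953 + 826) = 677/(-1127) = 677*(-1/1127) = -677/1127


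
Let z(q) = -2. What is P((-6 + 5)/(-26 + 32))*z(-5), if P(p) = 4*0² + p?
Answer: ⅓ ≈ 0.33333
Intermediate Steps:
P(p) = p (P(p) = 4*0 + p = 0 + p = p)
P((-6 + 5)/(-26 + 32))*z(-5) = ((-6 + 5)/(-26 + 32))*(-2) = -1/6*(-2) = -1*⅙*(-2) = -⅙*(-2) = ⅓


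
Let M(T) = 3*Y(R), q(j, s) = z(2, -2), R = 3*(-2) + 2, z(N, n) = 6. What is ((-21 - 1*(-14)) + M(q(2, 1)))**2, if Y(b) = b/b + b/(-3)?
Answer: 0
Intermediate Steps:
R = -4 (R = -6 + 2 = -4)
Y(b) = 1 - b/3 (Y(b) = 1 + b*(-1/3) = 1 - b/3)
q(j, s) = 6
M(T) = 7 (M(T) = 3*(1 - 1/3*(-4)) = 3*(1 + 4/3) = 3*(7/3) = 7)
((-21 - 1*(-14)) + M(q(2, 1)))**2 = ((-21 - 1*(-14)) + 7)**2 = ((-21 + 14) + 7)**2 = (-7 + 7)**2 = 0**2 = 0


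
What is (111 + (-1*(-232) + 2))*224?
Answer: 77280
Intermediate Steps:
(111 + (-1*(-232) + 2))*224 = (111 + (232 + 2))*224 = (111 + 234)*224 = 345*224 = 77280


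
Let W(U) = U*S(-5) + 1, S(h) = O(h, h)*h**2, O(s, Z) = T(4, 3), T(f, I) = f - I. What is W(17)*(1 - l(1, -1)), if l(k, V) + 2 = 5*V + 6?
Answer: 852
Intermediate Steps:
O(s, Z) = 1 (O(s, Z) = 4 - 1*3 = 4 - 3 = 1)
l(k, V) = 4 + 5*V (l(k, V) = -2 + (5*V + 6) = -2 + (6 + 5*V) = 4 + 5*V)
S(h) = h**2 (S(h) = 1*h**2 = h**2)
W(U) = 1 + 25*U (W(U) = U*(-5)**2 + 1 = U*25 + 1 = 25*U + 1 = 1 + 25*U)
W(17)*(1 - l(1, -1)) = (1 + 25*17)*(1 - (4 + 5*(-1))) = (1 + 425)*(1 - (4 - 5)) = 426*(1 - 1*(-1)) = 426*(1 + 1) = 426*2 = 852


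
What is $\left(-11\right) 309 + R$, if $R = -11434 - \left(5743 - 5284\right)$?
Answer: $-15292$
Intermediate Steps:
$R = -11893$ ($R = -11434 - 459 = -11893$)
$\left(-11\right) 309 + R = \left(-11\right) 309 - 11893 = -3399 - 11893 = -15292$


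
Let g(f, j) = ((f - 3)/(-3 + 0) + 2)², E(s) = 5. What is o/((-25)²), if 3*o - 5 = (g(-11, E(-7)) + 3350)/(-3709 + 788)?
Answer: 20179/9858375 ≈ 0.0020469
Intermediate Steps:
g(f, j) = (3 - f/3)² (g(f, j) = ((-3 + f)/(-3) + 2)² = ((-3 + f)*(-⅓) + 2)² = ((1 - f/3) + 2)² = (3 - f/3)²)
o = 100895/78867 (o = 5/3 + (((-9 - 11)²/9 + 3350)/(-3709 + 788))/3 = 5/3 + (((⅑)*(-20)² + 3350)/(-2921))/3 = 5/3 + (((⅑)*400 + 3350)*(-1/2921))/3 = 5/3 + ((400/9 + 3350)*(-1/2921))/3 = 5/3 + ((30550/9)*(-1/2921))/3 = 5/3 + (⅓)*(-30550/26289) = 5/3 - 30550/78867 = 100895/78867 ≈ 1.2793)
o/((-25)²) = 100895/(78867*((-25)²)) = (100895/78867)/625 = (100895/78867)*(1/625) = 20179/9858375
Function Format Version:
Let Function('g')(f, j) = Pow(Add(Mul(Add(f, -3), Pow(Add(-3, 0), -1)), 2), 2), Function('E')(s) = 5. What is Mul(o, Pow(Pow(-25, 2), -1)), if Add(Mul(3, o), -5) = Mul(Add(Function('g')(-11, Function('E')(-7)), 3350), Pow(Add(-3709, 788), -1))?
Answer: Rational(20179, 9858375) ≈ 0.0020469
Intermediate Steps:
Function('g')(f, j) = Pow(Add(3, Mul(Rational(-1, 3), f)), 2) (Function('g')(f, j) = Pow(Add(Mul(Add(-3, f), Pow(-3, -1)), 2), 2) = Pow(Add(Mul(Add(-3, f), Rational(-1, 3)), 2), 2) = Pow(Add(Add(1, Mul(Rational(-1, 3), f)), 2), 2) = Pow(Add(3, Mul(Rational(-1, 3), f)), 2))
o = Rational(100895, 78867) (o = Add(Rational(5, 3), Mul(Rational(1, 3), Mul(Add(Mul(Rational(1, 9), Pow(Add(-9, -11), 2)), 3350), Pow(Add(-3709, 788), -1)))) = Add(Rational(5, 3), Mul(Rational(1, 3), Mul(Add(Mul(Rational(1, 9), Pow(-20, 2)), 3350), Pow(-2921, -1)))) = Add(Rational(5, 3), Mul(Rational(1, 3), Mul(Add(Mul(Rational(1, 9), 400), 3350), Rational(-1, 2921)))) = Add(Rational(5, 3), Mul(Rational(1, 3), Mul(Add(Rational(400, 9), 3350), Rational(-1, 2921)))) = Add(Rational(5, 3), Mul(Rational(1, 3), Mul(Rational(30550, 9), Rational(-1, 2921)))) = Add(Rational(5, 3), Mul(Rational(1, 3), Rational(-30550, 26289))) = Add(Rational(5, 3), Rational(-30550, 78867)) = Rational(100895, 78867) ≈ 1.2793)
Mul(o, Pow(Pow(-25, 2), -1)) = Mul(Rational(100895, 78867), Pow(Pow(-25, 2), -1)) = Mul(Rational(100895, 78867), Pow(625, -1)) = Mul(Rational(100895, 78867), Rational(1, 625)) = Rational(20179, 9858375)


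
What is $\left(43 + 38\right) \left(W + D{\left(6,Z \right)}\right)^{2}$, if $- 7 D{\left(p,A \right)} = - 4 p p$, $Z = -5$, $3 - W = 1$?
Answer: $\frac{2022084}{49} \approx 41267.0$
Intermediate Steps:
$W = 2$ ($W = 3 - 1 = 2$)
$D{\left(p,A \right)} = \frac{4 p^{2}}{7}$ ($D{\left(p,A \right)} = - \frac{- 4 p p}{7} = - \frac{\left(-4\right) p^{2}}{7} = \frac{4 p^{2}}{7}$)
$\left(43 + 38\right) \left(W + D{\left(6,Z \right)}\right)^{2} = \left(43 + 38\right) \left(2 + \frac{4 \cdot 6^{2}}{7}\right)^{2} = 81 \left(2 + \frac{4}{7} \cdot 36\right)^{2} = 81 \left(2 + \frac{144}{7}\right)^{2} = 81 \left(\frac{158}{7}\right)^{2} = 81 \cdot \frac{24964}{49} = \frac{2022084}{49}$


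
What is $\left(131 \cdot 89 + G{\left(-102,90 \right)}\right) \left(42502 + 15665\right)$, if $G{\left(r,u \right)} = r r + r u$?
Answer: $749365461$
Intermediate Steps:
$G{\left(r,u \right)} = r^{2} + r u$
$\left(131 \cdot 89 + G{\left(-102,90 \right)}\right) \left(42502 + 15665\right) = \left(131 \cdot 89 - 102 \left(-102 + 90\right)\right) \left(42502 + 15665\right) = \left(11659 - -1224\right) 58167 = \left(11659 + 1224\right) 58167 = 12883 \cdot 58167 = 749365461$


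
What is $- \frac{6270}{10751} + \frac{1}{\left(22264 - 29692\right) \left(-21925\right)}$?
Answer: $- \frac{1021125292249}{1750896033900} \approx -0.5832$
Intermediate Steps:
$- \frac{6270}{10751} + \frac{1}{\left(22264 - 29692\right) \left(-21925\right)} = \left(-6270\right) \frac{1}{10751} + \frac{1}{-7428} \left(- \frac{1}{21925}\right) = - \frac{6270}{10751} - - \frac{1}{162858900} = - \frac{6270}{10751} + \frac{1}{162858900} = - \frac{1021125292249}{1750896033900}$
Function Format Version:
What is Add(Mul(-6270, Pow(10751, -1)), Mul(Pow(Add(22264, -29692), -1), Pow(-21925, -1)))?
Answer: Rational(-1021125292249, 1750896033900) ≈ -0.58320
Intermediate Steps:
Add(Mul(-6270, Pow(10751, -1)), Mul(Pow(Add(22264, -29692), -1), Pow(-21925, -1))) = Add(Mul(-6270, Rational(1, 10751)), Mul(Pow(-7428, -1), Rational(-1, 21925))) = Add(Rational(-6270, 10751), Mul(Rational(-1, 7428), Rational(-1, 21925))) = Add(Rational(-6270, 10751), Rational(1, 162858900)) = Rational(-1021125292249, 1750896033900)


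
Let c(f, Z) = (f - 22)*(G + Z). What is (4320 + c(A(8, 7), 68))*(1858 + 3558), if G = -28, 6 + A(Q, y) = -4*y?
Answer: 11265280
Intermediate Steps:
A(Q, y) = -6 - 4*y
c(f, Z) = (-28 + Z)*(-22 + f) (c(f, Z) = (f - 22)*(-28 + Z) = (-22 + f)*(-28 + Z) = (-28 + Z)*(-22 + f))
(4320 + c(A(8, 7), 68))*(1858 + 3558) = (4320 + (616 - 28*(-6 - 4*7) - 22*68 + 68*(-6 - 4*7)))*(1858 + 3558) = (4320 + (616 - 28*(-6 - 28) - 1496 + 68*(-6 - 28)))*5416 = (4320 + (616 - 28*(-34) - 1496 + 68*(-34)))*5416 = (4320 + (616 + 952 - 1496 - 2312))*5416 = (4320 - 2240)*5416 = 2080*5416 = 11265280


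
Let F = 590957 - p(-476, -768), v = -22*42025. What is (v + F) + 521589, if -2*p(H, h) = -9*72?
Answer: 187672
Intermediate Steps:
v = -924550
p(H, h) = 324 (p(H, h) = -(-9)*72/2 = -1/2*(-648) = 324)
F = 590633 (F = 590957 - 1*324 = 590957 - 324 = 590633)
(v + F) + 521589 = (-924550 + 590633) + 521589 = -333917 + 521589 = 187672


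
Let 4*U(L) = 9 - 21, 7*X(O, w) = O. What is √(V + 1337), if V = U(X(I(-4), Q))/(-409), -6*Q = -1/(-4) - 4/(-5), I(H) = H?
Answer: 2*√55913981/409 ≈ 36.565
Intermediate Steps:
Q = -7/40 (Q = -(-1/(-4) - 4/(-5))/6 = -(-1*(-¼) - 4*(-⅕))/6 = -(¼ + ⅘)/6 = -⅙*21/20 = -7/40 ≈ -0.17500)
X(O, w) = O/7
U(L) = -3 (U(L) = (9 - 21)/4 = (¼)*(-12) = -3)
V = 3/409 (V = -3/(-409) = -3*(-1/409) = 3/409 ≈ 0.0073350)
√(V + 1337) = √(3/409 + 1337) = √(546836/409) = 2*√55913981/409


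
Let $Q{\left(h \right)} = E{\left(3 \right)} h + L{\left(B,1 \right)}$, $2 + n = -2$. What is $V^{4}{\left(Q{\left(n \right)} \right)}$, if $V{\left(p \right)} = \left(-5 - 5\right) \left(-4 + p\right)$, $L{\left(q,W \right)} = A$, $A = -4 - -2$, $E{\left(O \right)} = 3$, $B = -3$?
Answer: $1049760000$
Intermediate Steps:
$n = -4$ ($n = -2 - 2 = -4$)
$A = -2$ ($A = -4 + 2 = -2$)
$L{\left(q,W \right)} = -2$
$Q{\left(h \right)} = -2 + 3 h$ ($Q{\left(h \right)} = 3 h - 2 = -2 + 3 h$)
$V{\left(p \right)} = 40 - 10 p$ ($V{\left(p \right)} = - 10 \left(-4 + p\right) = 40 - 10 p$)
$V^{4}{\left(Q{\left(n \right)} \right)} = \left(40 - 10 \left(-2 + 3 \left(-4\right)\right)\right)^{4} = \left(40 - 10 \left(-2 - 12\right)\right)^{4} = \left(40 - -140\right)^{4} = \left(40 + 140\right)^{4} = 180^{4} = 1049760000$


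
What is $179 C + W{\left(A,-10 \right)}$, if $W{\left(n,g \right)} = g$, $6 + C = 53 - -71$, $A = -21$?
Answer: $21112$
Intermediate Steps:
$C = 118$ ($C = -6 + \left(53 - -71\right) = -6 + \left(53 + 71\right) = -6 + 124 = 118$)
$179 C + W{\left(A,-10 \right)} = 179 \cdot 118 - 10 = 21122 - 10 = 21112$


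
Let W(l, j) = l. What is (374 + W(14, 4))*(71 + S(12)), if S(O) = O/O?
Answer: 27936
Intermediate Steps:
S(O) = 1
(374 + W(14, 4))*(71 + S(12)) = (374 + 14)*(71 + 1) = 388*72 = 27936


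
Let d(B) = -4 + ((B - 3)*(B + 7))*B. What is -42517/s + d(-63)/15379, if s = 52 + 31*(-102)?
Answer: -70300777/47828690 ≈ -1.4698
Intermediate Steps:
s = -3110 (s = 52 - 3162 = -3110)
d(B) = -4 + B*(-3 + B)*(7 + B) (d(B) = -4 + ((-3 + B)*(7 + B))*B = -4 + B*(-3 + B)*(7 + B))
-42517/s + d(-63)/15379 = -42517/(-3110) + (-4 + (-63)³ - 21*(-63) + 4*(-63)²)/15379 = -42517*(-1/3110) + (-4 - 250047 + 1323 + 4*3969)*(1/15379) = 42517/3110 + (-4 - 250047 + 1323 + 15876)*(1/15379) = 42517/3110 - 232852*1/15379 = 42517/3110 - 232852/15379 = -70300777/47828690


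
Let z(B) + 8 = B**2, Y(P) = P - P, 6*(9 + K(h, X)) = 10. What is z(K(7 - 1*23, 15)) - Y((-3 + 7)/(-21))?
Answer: 412/9 ≈ 45.778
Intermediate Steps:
K(h, X) = -22/3 (K(h, X) = -9 + (1/6)*10 = -9 + 5/3 = -22/3)
Y(P) = 0
z(B) = -8 + B**2
z(K(7 - 1*23, 15)) - Y((-3 + 7)/(-21)) = (-8 + (-22/3)**2) - 1*0 = (-8 + 484/9) + 0 = 412/9 + 0 = 412/9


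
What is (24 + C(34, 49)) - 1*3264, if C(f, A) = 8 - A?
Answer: -3281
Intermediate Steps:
(24 + C(34, 49)) - 1*3264 = (24 + (8 - 1*49)) - 1*3264 = (24 + (8 - 49)) - 3264 = (24 - 41) - 3264 = -17 - 3264 = -3281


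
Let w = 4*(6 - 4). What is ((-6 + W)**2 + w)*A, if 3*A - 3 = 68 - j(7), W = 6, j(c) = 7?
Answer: 512/3 ≈ 170.67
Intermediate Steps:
w = 8 (w = 4*2 = 8)
A = 64/3 (A = 1 + (68 - 1*7)/3 = 1 + (68 - 7)/3 = 1 + (1/3)*61 = 1 + 61/3 = 64/3 ≈ 21.333)
((-6 + W)**2 + w)*A = ((-6 + 6)**2 + 8)*(64/3) = (0**2 + 8)*(64/3) = (0 + 8)*(64/3) = 8*(64/3) = 512/3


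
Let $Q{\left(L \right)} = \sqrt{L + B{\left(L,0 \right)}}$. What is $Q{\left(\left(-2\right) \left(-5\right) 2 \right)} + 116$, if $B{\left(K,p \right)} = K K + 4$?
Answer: $116 + 2 \sqrt{106} \approx 136.59$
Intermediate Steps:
$B{\left(K,p \right)} = 4 + K^{2}$ ($B{\left(K,p \right)} = K^{2} + 4 = 4 + K^{2}$)
$Q{\left(L \right)} = \sqrt{4 + L + L^{2}}$ ($Q{\left(L \right)} = \sqrt{L + \left(4 + L^{2}\right)} = \sqrt{4 + L + L^{2}}$)
$Q{\left(\left(-2\right) \left(-5\right) 2 \right)} + 116 = \sqrt{4 + \left(-2\right) \left(-5\right) 2 + \left(\left(-2\right) \left(-5\right) 2\right)^{2}} + 116 = \sqrt{4 + 10 \cdot 2 + \left(10 \cdot 2\right)^{2}} + 116 = \sqrt{4 + 20 + 20^{2}} + 116 = \sqrt{4 + 20 + 400} + 116 = \sqrt{424} + 116 = 2 \sqrt{106} + 116 = 116 + 2 \sqrt{106}$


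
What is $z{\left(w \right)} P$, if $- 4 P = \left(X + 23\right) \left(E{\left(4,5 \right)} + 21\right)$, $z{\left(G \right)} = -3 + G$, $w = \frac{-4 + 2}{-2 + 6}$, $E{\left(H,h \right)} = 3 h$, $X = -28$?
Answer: $- \frac{315}{2} \approx -157.5$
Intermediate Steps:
$w = - \frac{1}{2}$ ($w = - \frac{2}{4} = \left(-2\right) \frac{1}{4} = - \frac{1}{2} \approx -0.5$)
$P = 45$ ($P = - \frac{\left(-28 + 23\right) \left(3 \cdot 5 + 21\right)}{4} = - \frac{\left(-5\right) \left(15 + 21\right)}{4} = - \frac{\left(-5\right) 36}{4} = \left(- \frac{1}{4}\right) \left(-180\right) = 45$)
$z{\left(w \right)} P = \left(-3 - \frac{1}{2}\right) 45 = \left(- \frac{7}{2}\right) 45 = - \frac{315}{2}$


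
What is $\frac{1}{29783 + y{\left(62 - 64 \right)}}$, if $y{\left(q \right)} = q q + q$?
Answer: $\frac{1}{29785} \approx 3.3574 \cdot 10^{-5}$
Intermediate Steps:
$y{\left(q \right)} = q + q^{2}$ ($y{\left(q \right)} = q^{2} + q = q + q^{2}$)
$\frac{1}{29783 + y{\left(62 - 64 \right)}} = \frac{1}{29783 + \left(62 - 64\right) \left(1 + \left(62 - 64\right)\right)} = \frac{1}{29783 - 2 \left(1 - 2\right)} = \frac{1}{29783 - -2} = \frac{1}{29783 + 2} = \frac{1}{29785}$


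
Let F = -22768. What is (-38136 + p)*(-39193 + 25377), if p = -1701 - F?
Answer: 235825304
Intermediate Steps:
p = 21067 (p = -1701 - 1*(-22768) = -1701 + 22768 = 21067)
(-38136 + p)*(-39193 + 25377) = (-38136 + 21067)*(-39193 + 25377) = -17069*(-13816) = 235825304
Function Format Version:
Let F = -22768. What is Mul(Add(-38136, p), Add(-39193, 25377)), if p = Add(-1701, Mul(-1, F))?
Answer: 235825304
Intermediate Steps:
p = 21067 (p = Add(-1701, Mul(-1, -22768)) = Add(-1701, 22768) = 21067)
Mul(Add(-38136, p), Add(-39193, 25377)) = Mul(Add(-38136, 21067), Add(-39193, 25377)) = Mul(-17069, -13816) = 235825304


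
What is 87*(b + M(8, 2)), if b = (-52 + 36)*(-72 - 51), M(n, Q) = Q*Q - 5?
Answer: 171129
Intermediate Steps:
M(n, Q) = -5 + Q² (M(n, Q) = Q² - 5 = -5 + Q²)
b = 1968 (b = -16*(-123) = 1968)
87*(b + M(8, 2)) = 87*(1968 + (-5 + 2²)) = 87*(1968 + (-5 + 4)) = 87*(1968 - 1) = 87*1967 = 171129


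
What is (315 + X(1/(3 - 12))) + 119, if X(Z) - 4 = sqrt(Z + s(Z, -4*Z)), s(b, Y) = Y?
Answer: 438 + sqrt(3)/3 ≈ 438.58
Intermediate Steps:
X(Z) = 4 + sqrt(3)*sqrt(-Z) (X(Z) = 4 + sqrt(Z - 4*Z) = 4 + sqrt(-3*Z) = 4 + sqrt(3)*sqrt(-Z))
(315 + X(1/(3 - 12))) + 119 = (315 + (4 + sqrt(3)*sqrt(-1/(3 - 12)))) + 119 = (315 + (4 + sqrt(3)*sqrt(-1/(-9)))) + 119 = (315 + (4 + sqrt(3)*sqrt(-1*(-1/9)))) + 119 = (315 + (4 + sqrt(3)*sqrt(1/9))) + 119 = (315 + (4 + sqrt(3)*(1/3))) + 119 = (315 + (4 + sqrt(3)/3)) + 119 = (319 + sqrt(3)/3) + 119 = 438 + sqrt(3)/3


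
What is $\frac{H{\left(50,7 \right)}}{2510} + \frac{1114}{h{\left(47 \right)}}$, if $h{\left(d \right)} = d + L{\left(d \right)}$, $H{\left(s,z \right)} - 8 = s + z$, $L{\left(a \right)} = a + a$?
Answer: $\frac{561061}{70782} \approx 7.9266$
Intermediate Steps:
$L{\left(a \right)} = 2 a$
$H{\left(s,z \right)} = 8 + s + z$ ($H{\left(s,z \right)} = 8 + \left(s + z\right) = 8 + s + z$)
$h{\left(d \right)} = 3 d$ ($h{\left(d \right)} = d + 2 d = 3 d$)
$\frac{H{\left(50,7 \right)}}{2510} + \frac{1114}{h{\left(47 \right)}} = \frac{8 + 50 + 7}{2510} + \frac{1114}{3 \cdot 47} = 65 \cdot \frac{1}{2510} + \frac{1114}{141} = \frac{13}{502} + 1114 \cdot \frac{1}{141} = \frac{13}{502} + \frac{1114}{141} = \frac{561061}{70782}$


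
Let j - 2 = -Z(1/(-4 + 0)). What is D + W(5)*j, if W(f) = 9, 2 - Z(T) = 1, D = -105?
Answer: -96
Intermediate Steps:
Z(T) = 1 (Z(T) = 2 - 1*1 = 2 - 1 = 1)
j = 1 (j = 2 - 1*1 = 2 - 1 = 1)
D + W(5)*j = -105 + 9*1 = -105 + 9 = -96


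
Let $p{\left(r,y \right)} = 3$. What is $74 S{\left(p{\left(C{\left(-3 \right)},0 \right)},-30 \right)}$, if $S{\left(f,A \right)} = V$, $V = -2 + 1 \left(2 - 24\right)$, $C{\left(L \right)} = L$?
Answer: $-1776$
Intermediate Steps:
$V = -24$ ($V = -2 + 1 \left(2 - 24\right) = -2 + 1 \left(-22\right) = -2 - 22 = -24$)
$S{\left(f,A \right)} = -24$
$74 S{\left(p{\left(C{\left(-3 \right)},0 \right)},-30 \right)} = 74 \left(-24\right) = -1776$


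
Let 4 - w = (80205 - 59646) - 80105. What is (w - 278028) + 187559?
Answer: -30919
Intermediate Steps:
w = 59550 (w = 4 - ((80205 - 59646) - 80105) = 4 - (20559 - 80105) = 4 - 1*(-59546) = 4 + 59546 = 59550)
(w - 278028) + 187559 = (59550 - 278028) + 187559 = -218478 + 187559 = -30919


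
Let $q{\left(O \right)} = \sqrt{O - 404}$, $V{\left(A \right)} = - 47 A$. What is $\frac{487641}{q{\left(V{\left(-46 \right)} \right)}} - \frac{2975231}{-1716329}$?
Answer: $\frac{2975231}{1716329} + \frac{162547 \sqrt{1758}}{586} \approx 11632.0$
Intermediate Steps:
$q{\left(O \right)} = \sqrt{-404 + O}$
$\frac{487641}{q{\left(V{\left(-46 \right)} \right)}} - \frac{2975231}{-1716329} = \frac{487641}{\sqrt{-404 - -2162}} - \frac{2975231}{-1716329} = \frac{487641}{\sqrt{-404 + 2162}} - - \frac{2975231}{1716329} = \frac{487641}{\sqrt{1758}} + \frac{2975231}{1716329} = 487641 \frac{\sqrt{1758}}{1758} + \frac{2975231}{1716329} = \frac{162547 \sqrt{1758}}{586} + \frac{2975231}{1716329} = \frac{2975231}{1716329} + \frac{162547 \sqrt{1758}}{586}$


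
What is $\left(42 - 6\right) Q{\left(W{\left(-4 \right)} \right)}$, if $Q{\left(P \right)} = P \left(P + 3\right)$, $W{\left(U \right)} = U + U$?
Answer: $1440$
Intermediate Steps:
$W{\left(U \right)} = 2 U$
$Q{\left(P \right)} = P \left(3 + P\right)$
$\left(42 - 6\right) Q{\left(W{\left(-4 \right)} \right)} = \left(42 - 6\right) 2 \left(-4\right) \left(3 + 2 \left(-4\right)\right) = \left(42 + \left(-15 + 9\right)\right) \left(- 8 \left(3 - 8\right)\right) = \left(42 - 6\right) \left(\left(-8\right) \left(-5\right)\right) = 36 \cdot 40 = 1440$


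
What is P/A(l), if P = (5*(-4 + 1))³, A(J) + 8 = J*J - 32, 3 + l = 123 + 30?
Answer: -675/4492 ≈ -0.15027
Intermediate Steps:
l = 150 (l = -3 + (123 + 30) = -3 + 153 = 150)
A(J) = -40 + J² (A(J) = -8 + (J*J - 32) = -8 + (J² - 32) = -8 + (-32 + J²) = -40 + J²)
P = -3375 (P = (5*(-3))³ = (-15)³ = -3375)
P/A(l) = -3375/(-40 + 150²) = -3375/(-40 + 22500) = -3375/22460 = -3375*1/22460 = -675/4492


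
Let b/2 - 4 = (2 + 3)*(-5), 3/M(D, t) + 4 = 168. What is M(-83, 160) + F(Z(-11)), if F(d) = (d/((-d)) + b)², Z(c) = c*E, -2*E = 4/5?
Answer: 303239/164 ≈ 1849.0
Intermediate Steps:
E = -⅖ (E = -2/5 = -½*⅘ = -⅖ ≈ -0.40000)
Z(c) = -2*c/5 (Z(c) = c*(-⅖) = -2*c/5)
M(D, t) = 3/164 (M(D, t) = 3/(-4 + 168) = 3/164)
b = -42 (b = 8 + 2*((2 + 3)*(-5)) = 8 + 2*(5*(-5)) = 8 + 2*(-25) = 8 - 50 = -42)
F(d) = 1849 (F(d) = (d/((-d)) - 42)² = (d*(-1/d) - 42)² = (-1 - 42)² = (-43)² = 1849)
M(-83, 160) + F(Z(-11)) = 3/164 + 1849 = 303239/164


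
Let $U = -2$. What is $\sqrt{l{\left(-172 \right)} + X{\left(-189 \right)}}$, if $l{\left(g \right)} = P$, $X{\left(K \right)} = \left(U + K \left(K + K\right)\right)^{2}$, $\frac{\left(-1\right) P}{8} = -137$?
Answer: $2 \sqrt{1275918674} \approx 71440.0$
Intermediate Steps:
$P = 1096$ ($P = \left(-8\right) \left(-137\right) = 1096$)
$X{\left(K \right)} = \left(-2 + 2 K^{2}\right)^{2}$ ($X{\left(K \right)} = \left(-2 + K \left(K + K\right)\right)^{2} = \left(-2 + K 2 K\right)^{2} = \left(-2 + 2 K^{2}\right)^{2}$)
$l{\left(g \right)} = 1096$
$\sqrt{l{\left(-172 \right)} + X{\left(-189 \right)}} = \sqrt{1096 + 4 \left(-1 + \left(-189\right)^{2}\right)^{2}} = \sqrt{1096 + 4 \left(-1 + 35721\right)^{2}} = \sqrt{1096 + 4 \cdot 35720^{2}} = \sqrt{1096 + 4 \cdot 1275918400} = \sqrt{1096 + 5103673600} = \sqrt{5103674696} = 2 \sqrt{1275918674}$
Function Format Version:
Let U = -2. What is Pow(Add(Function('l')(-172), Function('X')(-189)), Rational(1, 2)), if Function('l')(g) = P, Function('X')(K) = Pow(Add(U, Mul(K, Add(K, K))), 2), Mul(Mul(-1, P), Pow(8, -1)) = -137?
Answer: Mul(2, Pow(1275918674, Rational(1, 2))) ≈ 71440.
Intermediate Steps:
P = 1096 (P = Mul(-8, -137) = 1096)
Function('X')(K) = Pow(Add(-2, Mul(2, Pow(K, 2))), 2) (Function('X')(K) = Pow(Add(-2, Mul(K, Add(K, K))), 2) = Pow(Add(-2, Mul(K, Mul(2, K))), 2) = Pow(Add(-2, Mul(2, Pow(K, 2))), 2))
Function('l')(g) = 1096
Pow(Add(Function('l')(-172), Function('X')(-189)), Rational(1, 2)) = Pow(Add(1096, Mul(4, Pow(Add(-1, Pow(-189, 2)), 2))), Rational(1, 2)) = Pow(Add(1096, Mul(4, Pow(Add(-1, 35721), 2))), Rational(1, 2)) = Pow(Add(1096, Mul(4, Pow(35720, 2))), Rational(1, 2)) = Pow(Add(1096, Mul(4, 1275918400)), Rational(1, 2)) = Pow(Add(1096, 5103673600), Rational(1, 2)) = Pow(5103674696, Rational(1, 2)) = Mul(2, Pow(1275918674, Rational(1, 2)))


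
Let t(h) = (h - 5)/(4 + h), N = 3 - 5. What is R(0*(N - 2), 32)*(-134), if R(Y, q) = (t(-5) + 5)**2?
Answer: -30150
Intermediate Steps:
N = -2
t(h) = (-5 + h)/(4 + h)
R(Y, q) = 225 (R(Y, q) = ((-5 - 5)/(4 - 5) + 5)**2 = (-10/(-1) + 5)**2 = (-1*(-10) + 5)**2 = (10 + 5)**2 = 15**2 = 225)
R(0*(N - 2), 32)*(-134) = 225*(-134) = -30150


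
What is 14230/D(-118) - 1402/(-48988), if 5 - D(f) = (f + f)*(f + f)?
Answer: -309510229/1364095354 ≈ -0.22690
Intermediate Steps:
D(f) = 5 - 4*f**2 (D(f) = 5 - (f + f)*(f + f) = 5 - 2*f*2*f = 5 - 4*f**2)
14230/D(-118) - 1402/(-48988) = 14230/(5 - 4*(-118)**2) - 1402/(-48988) = 14230/(5 - 4*13924) - 1402*(-1/48988) = 14230/(5 - 55696) + 701/24494 = 14230/(-55691) + 701/24494 = 14230*(-1/55691) + 701/24494 = -14230/55691 + 701/24494 = -309510229/1364095354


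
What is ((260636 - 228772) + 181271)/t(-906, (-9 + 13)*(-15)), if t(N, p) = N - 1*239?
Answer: -42627/229 ≈ -186.14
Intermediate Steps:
t(N, p) = -239 + N (t(N, p) = N - 239 = -239 + N)
((260636 - 228772) + 181271)/t(-906, (-9 + 13)*(-15)) = ((260636 - 228772) + 181271)/(-239 - 906) = (31864 + 181271)/(-1145) = 213135*(-1/1145) = -42627/229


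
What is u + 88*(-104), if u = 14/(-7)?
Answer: -9154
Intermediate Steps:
u = -2 (u = 14*(-1/7) = -2)
u + 88*(-104) = -2 + 88*(-104) = -2 - 9152 = -9154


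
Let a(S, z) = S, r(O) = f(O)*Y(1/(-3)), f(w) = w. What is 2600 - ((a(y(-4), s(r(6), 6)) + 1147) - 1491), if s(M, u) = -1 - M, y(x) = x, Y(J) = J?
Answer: 2948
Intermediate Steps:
r(O) = -O/3 (r(O) = O*(1/(-3)) = O*(1*(-⅓)) = O*(-⅓) = -O/3)
2600 - ((a(y(-4), s(r(6), 6)) + 1147) - 1491) = 2600 - ((-4 + 1147) - 1491) = 2600 - (1143 - 1491) = 2600 - 1*(-348) = 2600 + 348 = 2948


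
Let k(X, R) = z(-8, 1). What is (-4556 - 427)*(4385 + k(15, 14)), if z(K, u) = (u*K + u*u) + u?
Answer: -21820557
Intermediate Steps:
z(K, u) = u + u**2 + K*u (z(K, u) = (K*u + u**2) + u = (u**2 + K*u) + u = u + u**2 + K*u)
k(X, R) = -6 (k(X, R) = 1*(1 - 8 + 1) = 1*(-6) = -6)
(-4556 - 427)*(4385 + k(15, 14)) = (-4556 - 427)*(4385 - 6) = -4983*4379 = -21820557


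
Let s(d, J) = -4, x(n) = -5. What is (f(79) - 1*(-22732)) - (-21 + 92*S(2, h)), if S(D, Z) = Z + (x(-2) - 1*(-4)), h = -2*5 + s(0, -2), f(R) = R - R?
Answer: 24133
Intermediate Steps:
f(R) = 0
h = -14 (h = -2*5 - 4 = -10 - 4 = -14)
S(D, Z) = -1 + Z (S(D, Z) = Z + (-5 - 1*(-4)) = Z + (-5 + 4) = Z - 1 = -1 + Z)
(f(79) - 1*(-22732)) - (-21 + 92*S(2, h)) = (0 - 1*(-22732)) - (-21 + 92*(-1 - 14)) = (0 + 22732) - (-21 + 92*(-15)) = 22732 - (-21 - 1380) = 22732 - 1*(-1401) = 22732 + 1401 = 24133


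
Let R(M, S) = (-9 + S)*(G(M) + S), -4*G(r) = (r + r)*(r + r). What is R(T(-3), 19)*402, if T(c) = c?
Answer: 40200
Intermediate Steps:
G(r) = -r² (G(r) = -(r + r)*(r + r)/4 = -2*r*2*r/4 = -r²)
R(M, S) = (-9 + S)*(S - M²) (R(M, S) = (-9 + S)*(-M² + S) = (-9 + S)*(S - M²))
R(T(-3), 19)*402 = (19² - 9*19 + 9*(-3)² - 1*19*(-3)²)*402 = (361 - 171 + 9*9 - 1*19*9)*402 = (361 - 171 + 81 - 171)*402 = 100*402 = 40200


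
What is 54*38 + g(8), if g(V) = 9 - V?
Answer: 2053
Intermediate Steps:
54*38 + g(8) = 54*38 + (9 - 1*8) = 2052 + (9 - 8) = 2052 + 1 = 2053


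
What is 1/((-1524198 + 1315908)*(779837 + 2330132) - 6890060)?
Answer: -1/647782333070 ≈ -1.5437e-12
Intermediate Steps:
1/((-1524198 + 1315908)*(779837 + 2330132) - 6890060) = 1/(-208290*3109969 - 6890060) = 1/(-647775443010 - 6890060) = 1/(-647782333070) = -1/647782333070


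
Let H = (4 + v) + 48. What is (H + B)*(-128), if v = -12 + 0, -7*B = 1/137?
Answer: -4909952/959 ≈ -5119.9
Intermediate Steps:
B = -1/959 (B = -⅐/137 = -⅐*1/137 = -1/959 ≈ -0.0010428)
v = -12
H = 40 (H = (4 - 12) + 48 = -8 + 48 = 40)
(H + B)*(-128) = (40 - 1/959)*(-128) = (38359/959)*(-128) = -4909952/959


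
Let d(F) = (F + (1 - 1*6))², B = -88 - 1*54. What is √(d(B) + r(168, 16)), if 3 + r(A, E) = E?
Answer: √21622 ≈ 147.04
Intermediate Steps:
r(A, E) = -3 + E
B = -142 (B = -88 - 54 = -142)
d(F) = (-5 + F)² (d(F) = (F + (1 - 6))² = (F - 5)² = (-5 + F)²)
√(d(B) + r(168, 16)) = √((-5 - 142)² + (-3 + 16)) = √((-147)² + 13) = √(21609 + 13) = √21622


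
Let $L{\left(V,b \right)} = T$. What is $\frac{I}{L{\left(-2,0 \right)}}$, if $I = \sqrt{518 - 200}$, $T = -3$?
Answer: $- \frac{\sqrt{318}}{3} \approx -5.9442$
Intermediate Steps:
$L{\left(V,b \right)} = -3$
$I = \sqrt{318} \approx 17.833$
$\frac{I}{L{\left(-2,0 \right)}} = \frac{\sqrt{318}}{-3} = \sqrt{318} \left(- \frac{1}{3}\right) = - \frac{\sqrt{318}}{3}$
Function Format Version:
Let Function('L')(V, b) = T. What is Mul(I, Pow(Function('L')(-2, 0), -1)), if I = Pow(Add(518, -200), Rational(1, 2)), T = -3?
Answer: Mul(Rational(-1, 3), Pow(318, Rational(1, 2))) ≈ -5.9442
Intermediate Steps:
Function('L')(V, b) = -3
I = Pow(318, Rational(1, 2)) ≈ 17.833
Mul(I, Pow(Function('L')(-2, 0), -1)) = Mul(Pow(318, Rational(1, 2)), Pow(-3, -1)) = Mul(Pow(318, Rational(1, 2)), Rational(-1, 3)) = Mul(Rational(-1, 3), Pow(318, Rational(1, 2)))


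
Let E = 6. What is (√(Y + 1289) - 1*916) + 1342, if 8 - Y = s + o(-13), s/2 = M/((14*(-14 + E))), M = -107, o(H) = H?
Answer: 426 + √1025542/28 ≈ 462.17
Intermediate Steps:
s = 107/56 (s = 2*(-107*1/(14*(-14 + 6))) = 2*(-107/(14*(-8))) = 2*(-107/(-112)) = 2*(-107*(-1/112)) = 2*(107/112) = 107/56 ≈ 1.9107)
Y = 1069/56 (Y = 8 - (107/56 - 13) = 8 - 1*(-621/56) = 8 + 621/56 = 1069/56 ≈ 19.089)
(√(Y + 1289) - 1*916) + 1342 = (√(1069/56 + 1289) - 1*916) + 1342 = (√(73253/56) - 916) + 1342 = (√1025542/28 - 916) + 1342 = (-916 + √1025542/28) + 1342 = 426 + √1025542/28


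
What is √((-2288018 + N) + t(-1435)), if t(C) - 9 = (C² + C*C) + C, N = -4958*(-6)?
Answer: √1858754 ≈ 1363.4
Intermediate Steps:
N = 29748
t(C) = 9 + C + 2*C² (t(C) = 9 + ((C² + C*C) + C) = 9 + ((C² + C²) + C) = 9 + (2*C² + C) = 9 + (C + 2*C²) = 9 + C + 2*C²)
√((-2288018 + N) + t(-1435)) = √((-2288018 + 29748) + (9 - 1435 + 2*(-1435)²)) = √(-2258270 + (9 - 1435 + 2*2059225)) = √(-2258270 + (9 - 1435 + 4118450)) = √(-2258270 + 4117024) = √1858754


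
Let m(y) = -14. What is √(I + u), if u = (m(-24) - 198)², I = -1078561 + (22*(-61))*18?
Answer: I*√1057773 ≈ 1028.5*I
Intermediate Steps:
I = -1102717 (I = -1078561 - 1342*18 = -1078561 - 24156 = -1102717)
u = 44944 (u = (-14 - 198)² = (-212)² = 44944)
√(I + u) = √(-1102717 + 44944) = √(-1057773) = I*√1057773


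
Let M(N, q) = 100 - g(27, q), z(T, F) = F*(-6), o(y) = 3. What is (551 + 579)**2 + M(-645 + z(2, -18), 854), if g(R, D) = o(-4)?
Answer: 1276997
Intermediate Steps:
g(R, D) = 3
z(T, F) = -6*F
M(N, q) = 97 (M(N, q) = 100 - 1*3 = 100 - 3 = 97)
(551 + 579)**2 + M(-645 + z(2, -18), 854) = (551 + 579)**2 + 97 = 1130**2 + 97 = 1276900 + 97 = 1276997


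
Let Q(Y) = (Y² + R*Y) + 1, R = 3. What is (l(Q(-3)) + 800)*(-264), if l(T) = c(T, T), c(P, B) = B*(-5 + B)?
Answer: -210144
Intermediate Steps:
Q(Y) = 1 + Y² + 3*Y (Q(Y) = (Y² + 3*Y) + 1 = 1 + Y² + 3*Y)
l(T) = T*(-5 + T)
(l(Q(-3)) + 800)*(-264) = ((1 + (-3)² + 3*(-3))*(-5 + (1 + (-3)² + 3*(-3))) + 800)*(-264) = ((1 + 9 - 9)*(-5 + (1 + 9 - 9)) + 800)*(-264) = (1*(-5 + 1) + 800)*(-264) = (1*(-4) + 800)*(-264) = (-4 + 800)*(-264) = 796*(-264) = -210144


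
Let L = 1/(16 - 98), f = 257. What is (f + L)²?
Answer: 444071329/6724 ≈ 66043.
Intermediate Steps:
L = -1/82 (L = 1/(-82) = -1/82 ≈ -0.012195)
(f + L)² = (257 - 1/82)² = (21073/82)² = 444071329/6724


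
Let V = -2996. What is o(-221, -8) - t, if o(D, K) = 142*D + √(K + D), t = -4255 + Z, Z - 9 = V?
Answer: -24140 + I*√229 ≈ -24140.0 + 15.133*I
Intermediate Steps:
Z = -2987 (Z = 9 - 2996 = -2987)
t = -7242 (t = -4255 - 2987 = -7242)
o(D, K) = √(D + K) + 142*D (o(D, K) = 142*D + √(D + K) = √(D + K) + 142*D)
o(-221, -8) - t = (√(-221 - 8) + 142*(-221)) - 1*(-7242) = (√(-229) - 31382) + 7242 = (I*√229 - 31382) + 7242 = (-31382 + I*√229) + 7242 = -24140 + I*√229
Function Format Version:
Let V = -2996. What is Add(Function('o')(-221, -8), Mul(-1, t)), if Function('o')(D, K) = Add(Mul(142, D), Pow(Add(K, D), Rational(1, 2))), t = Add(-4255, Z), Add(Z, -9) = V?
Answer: Add(-24140, Mul(I, Pow(229, Rational(1, 2)))) ≈ Add(-24140., Mul(15.133, I))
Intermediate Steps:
Z = -2987 (Z = Add(9, -2996) = -2987)
t = -7242 (t = Add(-4255, -2987) = -7242)
Function('o')(D, K) = Add(Pow(Add(D, K), Rational(1, 2)), Mul(142, D)) (Function('o')(D, K) = Add(Mul(142, D), Pow(Add(D, K), Rational(1, 2))) = Add(Pow(Add(D, K), Rational(1, 2)), Mul(142, D)))
Add(Function('o')(-221, -8), Mul(-1, t)) = Add(Add(Pow(Add(-221, -8), Rational(1, 2)), Mul(142, -221)), Mul(-1, -7242)) = Add(Add(Pow(-229, Rational(1, 2)), -31382), 7242) = Add(Add(Mul(I, Pow(229, Rational(1, 2))), -31382), 7242) = Add(Add(-31382, Mul(I, Pow(229, Rational(1, 2)))), 7242) = Add(-24140, Mul(I, Pow(229, Rational(1, 2))))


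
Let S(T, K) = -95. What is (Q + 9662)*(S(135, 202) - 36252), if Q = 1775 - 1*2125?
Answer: -338463264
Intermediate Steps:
Q = -350 (Q = 1775 - 2125 = -350)
(Q + 9662)*(S(135, 202) - 36252) = (-350 + 9662)*(-95 - 36252) = 9312*(-36347) = -338463264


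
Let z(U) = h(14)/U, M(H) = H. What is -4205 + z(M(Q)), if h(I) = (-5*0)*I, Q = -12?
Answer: -4205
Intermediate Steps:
h(I) = 0 (h(I) = 0*I = 0)
z(U) = 0 (z(U) = 0/U = 0)
-4205 + z(M(Q)) = -4205 + 0 = -4205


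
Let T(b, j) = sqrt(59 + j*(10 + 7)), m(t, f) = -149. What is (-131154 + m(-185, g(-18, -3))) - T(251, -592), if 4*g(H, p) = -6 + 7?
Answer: -131303 - I*sqrt(10005) ≈ -1.313e+5 - 100.03*I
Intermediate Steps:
g(H, p) = 1/4 (g(H, p) = (-6 + 7)/4 = (1/4)*1 = 1/4)
T(b, j) = sqrt(59 + 17*j) (T(b, j) = sqrt(59 + j*17) = sqrt(59 + 17*j))
(-131154 + m(-185, g(-18, -3))) - T(251, -592) = (-131154 - 149) - sqrt(59 + 17*(-592)) = -131303 - sqrt(59 - 10064) = -131303 - sqrt(-10005) = -131303 - I*sqrt(10005)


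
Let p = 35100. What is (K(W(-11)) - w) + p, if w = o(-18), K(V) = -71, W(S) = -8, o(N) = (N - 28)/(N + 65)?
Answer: 1646409/47 ≈ 35030.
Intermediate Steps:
o(N) = (-28 + N)/(65 + N)
w = -46/47 (w = (-28 - 18)/(65 - 18) = -46/47 ≈ -0.97872)
(K(W(-11)) - w) + p = (-71 - 1*(-46/47)) + 35100 = (-71 + 46/47) + 35100 = -3291/47 + 35100 = 1646409/47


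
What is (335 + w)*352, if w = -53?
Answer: 99264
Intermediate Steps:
(335 + w)*352 = (335 - 53)*352 = 282*352 = 99264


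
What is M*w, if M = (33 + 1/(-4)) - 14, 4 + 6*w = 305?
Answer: 7525/8 ≈ 940.63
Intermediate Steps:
w = 301/6 (w = -⅔ + (⅙)*305 = -⅔ + 305/6 = 301/6 ≈ 50.167)
M = 75/4 (M = (33 - ¼) - 14 = 131/4 - 14 = 75/4 ≈ 18.750)
M*w = (75/4)*(301/6) = 7525/8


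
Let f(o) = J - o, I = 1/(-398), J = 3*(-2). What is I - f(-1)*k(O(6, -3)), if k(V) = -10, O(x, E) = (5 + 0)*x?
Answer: -19901/398 ≈ -50.003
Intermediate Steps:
O(x, E) = 5*x
J = -6
I = -1/398 ≈ -0.0025126
f(o) = -6 - o
I - f(-1)*k(O(6, -3)) = -1/398 - (-6 - 1*(-1))*(-10) = -1/398 - (-6 + 1)*(-10) = -1/398 - (-5)*(-10) = -1/398 - 1*50 = -1/398 - 50 = -19901/398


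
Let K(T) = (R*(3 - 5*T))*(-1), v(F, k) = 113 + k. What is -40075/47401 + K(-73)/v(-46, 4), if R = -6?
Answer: 33324211/1848639 ≈ 18.026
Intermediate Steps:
K(T) = 18 - 30*T (K(T) = -6*(3 - 5*T)*(-1) = (-18 + 30*T)*(-1) = 18 - 30*T)
-40075/47401 + K(-73)/v(-46, 4) = -40075/47401 + (18 - 30*(-73))/(113 + 4) = -40075*1/47401 + (18 + 2190)/117 = -40075/47401 + 2208*(1/117) = -40075/47401 + 736/39 = 33324211/1848639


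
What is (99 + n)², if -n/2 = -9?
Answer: 13689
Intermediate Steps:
n = 18 (n = -2*(-9) = 18)
(99 + n)² = (99 + 18)² = 117² = 13689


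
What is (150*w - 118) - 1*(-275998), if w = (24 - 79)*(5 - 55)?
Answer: 688380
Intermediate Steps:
w = 2750 (w = -55*(-50) = 2750)
(150*w - 118) - 1*(-275998) = (150*2750 - 118) - 1*(-275998) = (412500 - 118) + 275998 = 412382 + 275998 = 688380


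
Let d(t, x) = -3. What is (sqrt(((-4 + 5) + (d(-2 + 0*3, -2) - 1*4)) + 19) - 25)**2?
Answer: (25 - sqrt(13))**2 ≈ 457.72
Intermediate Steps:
(sqrt(((-4 + 5) + (d(-2 + 0*3, -2) - 1*4)) + 19) - 25)**2 = (sqrt(((-4 + 5) + (-3 - 1*4)) + 19) - 25)**2 = (sqrt((1 + (-3 - 4)) + 19) - 25)**2 = (sqrt((1 - 7) + 19) - 25)**2 = (sqrt(-6 + 19) - 25)**2 = (sqrt(13) - 25)**2 = (-25 + sqrt(13))**2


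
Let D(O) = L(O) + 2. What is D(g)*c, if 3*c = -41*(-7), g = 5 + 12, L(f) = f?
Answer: 5453/3 ≈ 1817.7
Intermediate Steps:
g = 17
c = 287/3 (c = (-41*(-7))/3 = (1/3)*287 = 287/3 ≈ 95.667)
D(O) = 2 + O (D(O) = O + 2 = 2 + O)
D(g)*c = (2 + 17)*(287/3) = 19*(287/3) = 5453/3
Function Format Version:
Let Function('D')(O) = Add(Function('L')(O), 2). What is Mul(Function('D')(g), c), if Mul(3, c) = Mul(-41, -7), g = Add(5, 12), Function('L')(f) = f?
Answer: Rational(5453, 3) ≈ 1817.7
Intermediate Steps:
g = 17
c = Rational(287, 3) (c = Mul(Rational(1, 3), Mul(-41, -7)) = Mul(Rational(1, 3), 287) = Rational(287, 3) ≈ 95.667)
Function('D')(O) = Add(2, O) (Function('D')(O) = Add(O, 2) = Add(2, O))
Mul(Function('D')(g), c) = Mul(Add(2, 17), Rational(287, 3)) = Mul(19, Rational(287, 3)) = Rational(5453, 3)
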